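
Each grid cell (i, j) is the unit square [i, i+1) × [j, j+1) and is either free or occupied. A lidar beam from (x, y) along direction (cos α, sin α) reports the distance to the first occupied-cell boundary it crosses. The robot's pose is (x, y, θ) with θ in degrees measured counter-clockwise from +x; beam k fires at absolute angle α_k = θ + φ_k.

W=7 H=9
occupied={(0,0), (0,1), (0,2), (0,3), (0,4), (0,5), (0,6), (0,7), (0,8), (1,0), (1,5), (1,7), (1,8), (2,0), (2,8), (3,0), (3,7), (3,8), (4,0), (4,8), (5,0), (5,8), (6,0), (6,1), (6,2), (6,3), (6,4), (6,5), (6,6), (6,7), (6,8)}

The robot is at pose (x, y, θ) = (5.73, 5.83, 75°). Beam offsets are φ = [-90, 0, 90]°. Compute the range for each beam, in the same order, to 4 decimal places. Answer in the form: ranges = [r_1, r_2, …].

beam 1: φ=-90°, α=345°
  d=(0.9659,-0.2588)  start (5,5)  tX=0.2795 tY=3.2069  stride 1/|dx|=1.0353 1/|dy|=3.8637
    cross x-line → (6,5), t=0.2795 (wall)
  → r_1 = 0.2795
beam 2: φ=0°, α=75°
  d=(0.2588,0.9659)  start (5,5)  tX=1.0432 tY=0.1760  stride 1/|dx|=3.8637 1/|dy|=1.0353
    cross y-line → (5,6), t=0.1760
    cross x-line → (6,6), t=1.0432 (wall)
  → r_2 = 1.0432
beam 3: φ=90°, α=165°
  d=(-0.9659,0.2588)  start (5,5)  tX=0.7558 tY=0.6568  stride 1/|dx|=1.0353 1/|dy|=3.8637
    cross y-line → (5,6), t=0.6568
    cross x-line → (4,6), t=0.7558
    cross x-line → (3,6), t=1.7910
    cross x-line → (2,6), t=2.8263
    cross x-line → (1,6), t=3.8616
    cross y-line → (1,7), t=4.5205 (wall)
  → r_3 = 4.5205

ranges = [0.2795, 1.0432, 4.5205]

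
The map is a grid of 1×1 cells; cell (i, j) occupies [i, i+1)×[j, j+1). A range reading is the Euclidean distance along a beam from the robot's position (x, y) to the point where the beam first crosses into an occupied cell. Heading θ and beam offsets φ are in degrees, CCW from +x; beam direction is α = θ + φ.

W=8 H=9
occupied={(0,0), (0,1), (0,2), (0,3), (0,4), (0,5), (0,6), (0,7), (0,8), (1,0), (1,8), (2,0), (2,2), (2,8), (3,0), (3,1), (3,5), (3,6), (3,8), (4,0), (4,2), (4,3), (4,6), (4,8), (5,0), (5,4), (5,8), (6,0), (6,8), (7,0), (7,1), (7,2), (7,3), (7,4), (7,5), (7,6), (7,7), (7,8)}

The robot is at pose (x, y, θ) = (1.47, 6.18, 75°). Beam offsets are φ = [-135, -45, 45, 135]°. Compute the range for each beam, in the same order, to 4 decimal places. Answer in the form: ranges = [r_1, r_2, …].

beam 1: φ=-135°, α=300°
  d=(0.5000,-0.8660)  start (1,6)  tX=1.0600 tY=0.2078  stride 1/|dx|=2.0000 1/|dy|=1.1547
    cross y-line → (1,5), t=0.2078
    cross x-line → (2,5), t=1.0600
    cross y-line → (2,4), t=1.3625
    cross y-line → (2,3), t=2.5172
    cross x-line → (3,3), t=3.0600
    cross y-line → (3,2), t=3.6719
    cross y-line → (3,1), t=4.8266 (wall)
  → r_1 = 4.8266
beam 2: φ=-45°, α=30°
  d=(0.8660,0.5000)  start (1,6)  tX=0.6120 tY=1.6400  stride 1/|dx|=1.1547 1/|dy|=2.0000
    cross x-line → (2,6), t=0.6120
    cross y-line → (2,7), t=1.6400
    cross x-line → (3,7), t=1.7667
    cross x-line → (4,7), t=2.9214
    cross y-line → (4,8), t=3.6400 (wall)
  → r_2 = 3.6400
beam 3: φ=45°, α=120°
  d=(-0.5000,0.8660)  start (1,6)  tX=0.9400 tY=0.9469  stride 1/|dx|=2.0000 1/|dy|=1.1547
    cross x-line → (0,6), t=0.9400 (wall)
  → r_3 = 0.9400
beam 4: φ=135°, α=210°
  d=(-0.8660,-0.5000)  start (1,6)  tX=0.5427 tY=0.3600  stride 1/|dx|=1.1547 1/|dy|=2.0000
    cross y-line → (1,5), t=0.3600
    cross x-line → (0,5), t=0.5427 (wall)
  → r_4 = 0.5427

ranges = [4.8266, 3.6400, 0.9400, 0.5427]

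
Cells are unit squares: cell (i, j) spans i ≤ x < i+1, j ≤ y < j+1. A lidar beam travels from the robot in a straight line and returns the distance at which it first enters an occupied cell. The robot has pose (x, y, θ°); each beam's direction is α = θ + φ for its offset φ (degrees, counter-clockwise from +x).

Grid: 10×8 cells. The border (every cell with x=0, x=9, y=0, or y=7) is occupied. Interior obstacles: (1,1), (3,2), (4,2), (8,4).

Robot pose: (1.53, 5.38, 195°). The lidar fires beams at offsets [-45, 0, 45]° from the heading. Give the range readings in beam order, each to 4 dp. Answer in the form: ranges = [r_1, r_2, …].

beam 1: φ=-45°, α=150°
  dir = (cos 150°, sin 150°) = (-0.8660, 0.5000); from cell (1,5)
  next x-line at t=0.6120, next y-line at t=1.2400; Δt_x=1.1547, Δt_y=2.0000
    x: enter (0,5) at t=0.6120 ← occupied
  → r_1 = 0.6120
beam 2: φ=0°, α=195°
  dir = (cos 195°, sin 195°) = (-0.9659, -0.2588); from cell (1,5)
  next x-line at t=0.5487, next y-line at t=1.4682; Δt_x=1.0353, Δt_y=3.8637
    x: enter (0,5) at t=0.5487 ← occupied
  → r_2 = 0.5487
beam 3: φ=45°, α=240°
  dir = (cos 240°, sin 240°) = (-0.5000, -0.8660); from cell (1,5)
  next x-line at t=1.0600, next y-line at t=0.4388; Δt_x=2.0000, Δt_y=1.1547
    y: enter (1,4) at t=0.4388
    x: enter (0,4) at t=1.0600 ← occupied
  → r_3 = 1.0600

ranges = [0.6120, 0.5487, 1.0600]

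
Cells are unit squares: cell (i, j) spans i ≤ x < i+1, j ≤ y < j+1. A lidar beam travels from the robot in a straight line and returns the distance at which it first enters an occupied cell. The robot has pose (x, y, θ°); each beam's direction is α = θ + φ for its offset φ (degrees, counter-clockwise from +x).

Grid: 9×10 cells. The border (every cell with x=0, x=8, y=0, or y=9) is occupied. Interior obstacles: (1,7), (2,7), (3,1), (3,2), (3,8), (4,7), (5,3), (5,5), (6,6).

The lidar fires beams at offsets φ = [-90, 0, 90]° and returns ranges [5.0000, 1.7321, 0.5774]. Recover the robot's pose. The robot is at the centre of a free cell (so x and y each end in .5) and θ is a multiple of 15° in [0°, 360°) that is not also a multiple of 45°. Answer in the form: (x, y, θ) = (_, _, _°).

(x, y, θ) = (5.5, 1.5, 150°)

The pose lattice has 47·16 = 752 candidates. Test each by forward raycasting.
  (6.5, 5.5, 15°): beam 1 = 4.6587 ≠ 5.0000 ✗
  (1.5, 6.5, 60°): beam 2 = 0.5774 ≠ 1.7321 ✗
  (5.5, 7.5, 30°): beam 1 = 1.0000 ≠ 5.0000 ✗
  (5.5, 1.5, 30°): beam 1 = 0.5774 ≠ 5.0000 ✗
  (1.5, 3.5, 75°): beam 1 = 1.9319 ≠ 5.0000 ✗
  …
  (5.5, 1.5, 150°): r_1=5.0000, r_2=1.7321, r_3=0.5774 — all match ✓
No second candidate reproduces the full scan.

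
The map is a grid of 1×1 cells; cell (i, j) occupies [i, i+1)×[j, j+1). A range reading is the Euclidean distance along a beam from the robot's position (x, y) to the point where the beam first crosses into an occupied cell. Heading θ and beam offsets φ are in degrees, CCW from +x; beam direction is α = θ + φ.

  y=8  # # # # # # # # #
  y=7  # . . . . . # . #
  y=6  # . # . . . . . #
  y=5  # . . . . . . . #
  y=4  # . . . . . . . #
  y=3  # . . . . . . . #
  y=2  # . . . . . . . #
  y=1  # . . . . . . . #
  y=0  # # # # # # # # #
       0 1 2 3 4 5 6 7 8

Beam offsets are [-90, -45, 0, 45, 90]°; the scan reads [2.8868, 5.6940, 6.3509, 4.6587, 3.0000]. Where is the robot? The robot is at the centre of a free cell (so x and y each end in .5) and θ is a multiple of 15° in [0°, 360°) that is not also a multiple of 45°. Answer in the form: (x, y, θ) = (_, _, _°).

Candidates: 47 free-cell centres × 16 headings = 752 poses. Raycast each; keep the one whose scan matches to 4 dp.
  (3.5, 1.5, 285°): beam 1 = 1.9319 ≠ 2.8868 ✗
  (1.5, 7.5, 60°): beam 1 = 1.0000 ≠ 2.8868 ✗
  (1.5, 3.5, 195°): beam 1 = 1.9319 ≠ 2.8868 ✗
  (6.5, 3.5, 30°): beam 2 = 1.5529 ≠ 5.6940 ✗
  (1.5, 1.5, 240°): beam 1 = 0.5774 ≠ 2.8868 ✗
  …
  (2.5, 3.5, 30°): r_1=2.8868, r_2=5.6940, r_3=6.3509, r_4=4.6587, r_5=3.0000 — all match ✓
Only this pose fits every beam.

(x, y, θ) = (2.5, 3.5, 30°)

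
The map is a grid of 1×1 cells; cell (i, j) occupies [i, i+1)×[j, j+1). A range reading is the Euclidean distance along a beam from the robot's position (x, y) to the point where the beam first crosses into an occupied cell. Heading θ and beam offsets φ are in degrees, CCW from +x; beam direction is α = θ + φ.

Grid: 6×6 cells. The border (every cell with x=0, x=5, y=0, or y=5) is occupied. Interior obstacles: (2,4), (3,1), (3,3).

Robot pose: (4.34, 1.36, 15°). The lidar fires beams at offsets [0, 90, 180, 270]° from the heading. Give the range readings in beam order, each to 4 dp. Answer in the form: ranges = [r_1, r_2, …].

beam 1: φ=0°, α=15°
  dir = (cos 15°, sin 15°) = (0.9659, 0.2588); from cell (4,1)
  next x-line at t=0.6833, next y-line at t=2.4728; Δt_x=1.0353, Δt_y=3.8637
    x: enter (5,1) at t=0.6833 ← occupied
  → r_1 = 0.6833
beam 2: φ=90°, α=105°
  dir = (cos 105°, sin 105°) = (-0.2588, 0.9659); from cell (4,1)
  next x-line at t=1.3137, next y-line at t=0.6626; Δt_x=3.8637, Δt_y=1.0353
    y: enter (4,2) at t=0.6626
    x: enter (3,2) at t=1.3137
    y: enter (3,3) at t=1.6979 ← occupied
  → r_2 = 1.6979
beam 3: φ=180°, α=195°
  dir = (cos 195°, sin 195°) = (-0.9659, -0.2588); from cell (4,1)
  next x-line at t=0.3520, next y-line at t=1.3909; Δt_x=1.0353, Δt_y=3.8637
    x: enter (3,1) at t=0.3520 ← occupied
  → r_3 = 0.3520
beam 4: φ=270°, α=285°
  dir = (cos 285°, sin 285°) = (0.2588, -0.9659); from cell (4,1)
  next x-line at t=2.5500, next y-line at t=0.3727; Δt_x=3.8637, Δt_y=1.0353
    y: enter (4,0) at t=0.3727 ← occupied
  → r_4 = 0.3727

ranges = [0.6833, 1.6979, 0.3520, 0.3727]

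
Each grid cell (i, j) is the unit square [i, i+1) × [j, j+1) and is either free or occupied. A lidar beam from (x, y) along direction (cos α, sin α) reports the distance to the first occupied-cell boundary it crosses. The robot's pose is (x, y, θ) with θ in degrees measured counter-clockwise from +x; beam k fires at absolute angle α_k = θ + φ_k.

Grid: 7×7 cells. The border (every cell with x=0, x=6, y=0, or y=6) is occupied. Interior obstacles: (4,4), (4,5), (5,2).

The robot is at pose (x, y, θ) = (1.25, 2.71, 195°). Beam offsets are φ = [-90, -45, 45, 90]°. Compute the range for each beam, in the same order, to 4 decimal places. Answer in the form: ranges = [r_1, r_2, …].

beam 1: φ=-90°, α=105°
  cosα=-0.2588 sinα=0.9659 | (1,2) | tMaxX 0.9659 tMaxY 0.3002 | tΔX 3.8637 tΔY 1.0353
    t=0.3002 [y] (1,3)
    t=0.9659 [x] (0,3) — stop
  → r_1 = 0.9659
beam 2: φ=-45°, α=150°
  cosα=-0.8660 sinα=0.5000 | (1,2) | tMaxX 0.2887 tMaxY 0.5800 | tΔX 1.1547 tΔY 2.0000
    t=0.2887 [x] (0,2) — stop
  → r_2 = 0.2887
beam 3: φ=45°, α=240°
  cosα=-0.5000 sinα=-0.8660 | (1,2) | tMaxX 0.5000 tMaxY 0.8198 | tΔX 2.0000 tΔY 1.1547
    t=0.5000 [x] (0,2) — stop
  → r_3 = 0.5000
beam 4: φ=90°, α=285°
  cosα=0.2588 sinα=-0.9659 | (1,2) | tMaxX 2.8978 tMaxY 0.7350 | tΔX 3.8637 tΔY 1.0353
    t=0.7350 [y] (1,1)
    t=1.7703 [y] (1,0) — stop
  → r_4 = 1.7703

ranges = [0.9659, 0.2887, 0.5000, 1.7703]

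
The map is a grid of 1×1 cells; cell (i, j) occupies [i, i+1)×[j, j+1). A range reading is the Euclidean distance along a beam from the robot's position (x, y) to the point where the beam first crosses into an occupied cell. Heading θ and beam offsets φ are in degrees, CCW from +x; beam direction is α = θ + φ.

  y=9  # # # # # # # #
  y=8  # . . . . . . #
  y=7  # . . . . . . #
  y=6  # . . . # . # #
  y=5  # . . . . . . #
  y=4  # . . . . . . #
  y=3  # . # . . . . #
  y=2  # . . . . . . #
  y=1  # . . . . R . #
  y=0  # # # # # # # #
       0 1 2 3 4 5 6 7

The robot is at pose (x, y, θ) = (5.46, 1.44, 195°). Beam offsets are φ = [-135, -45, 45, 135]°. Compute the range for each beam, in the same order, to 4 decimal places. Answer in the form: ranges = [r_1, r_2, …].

ranges = [3.0800, 3.1200, 0.5081, 0.8800]

beam 1: φ=-135°, α=60°
  cosα=0.5000 sinα=0.8660 | (5,1) | tMaxX 1.0800 tMaxY 0.6466 | tΔX 2.0000 tΔY 1.1547
    t=0.6466 [y] (5,2)
    t=1.0800 [x] (6,2)
    t=1.8013 [y] (6,3)
    t=2.9560 [y] (6,4)
    t=3.0800 [x] (7,4) — stop
  → r_1 = 3.0800
beam 2: φ=-45°, α=150°
  cosα=-0.8660 sinα=0.5000 | (5,1) | tMaxX 0.5312 tMaxY 1.1200 | tΔX 1.1547 tΔY 2.0000
    t=0.5312 [x] (4,1)
    t=1.1200 [y] (4,2)
    t=1.6859 [x] (3,2)
    t=2.8406 [x] (2,2)
    t=3.1200 [y] (2,3) — stop
  → r_2 = 3.1200
beam 3: φ=45°, α=240°
  cosα=-0.5000 sinα=-0.8660 | (5,1) | tMaxX 0.9200 tMaxY 0.5081 | tΔX 2.0000 tΔY 1.1547
    t=0.5081 [y] (5,0) — stop
  → r_3 = 0.5081
beam 4: φ=135°, α=330°
  cosα=0.8660 sinα=-0.5000 | (5,1) | tMaxX 0.6235 tMaxY 0.8800 | tΔX 1.1547 tΔY 2.0000
    t=0.6235 [x] (6,1)
    t=0.8800 [y] (6,0) — stop
  → r_4 = 0.8800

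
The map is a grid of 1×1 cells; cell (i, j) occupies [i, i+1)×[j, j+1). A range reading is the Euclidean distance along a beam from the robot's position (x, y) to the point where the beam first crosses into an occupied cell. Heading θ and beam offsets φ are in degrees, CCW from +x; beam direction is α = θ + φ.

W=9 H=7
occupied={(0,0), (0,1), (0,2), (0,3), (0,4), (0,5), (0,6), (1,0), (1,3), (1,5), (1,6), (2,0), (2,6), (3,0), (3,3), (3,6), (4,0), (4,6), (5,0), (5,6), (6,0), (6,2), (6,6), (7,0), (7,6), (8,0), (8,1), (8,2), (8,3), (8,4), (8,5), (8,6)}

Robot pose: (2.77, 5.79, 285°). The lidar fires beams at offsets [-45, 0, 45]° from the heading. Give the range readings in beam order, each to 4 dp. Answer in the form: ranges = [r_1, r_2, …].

ranges = [2.0669, 1.8531, 6.0391]

beam 1: φ=-45°, α=240°
  dir = (cos 240°, sin 240°) = (-0.5000, -0.8660); from cell (2,5)
  next x-line at t=1.5400, next y-line at t=0.9122; Δt_x=2.0000, Δt_y=1.1547
    y: enter (2,4) at t=0.9122
    x: enter (1,4) at t=1.5400
    y: enter (1,3) at t=2.0669 ← occupied
  → r_1 = 2.0669
beam 2: φ=0°, α=285°
  dir = (cos 285°, sin 285°) = (0.2588, -0.9659); from cell (2,5)
  next x-line at t=0.8887, next y-line at t=0.8179; Δt_x=3.8637, Δt_y=1.0353
    y: enter (2,4) at t=0.8179
    x: enter (3,4) at t=0.8887
    y: enter (3,3) at t=1.8531 ← occupied
  → r_2 = 1.8531
beam 3: φ=45°, α=330°
  dir = (cos 330°, sin 330°) = (0.8660, -0.5000); from cell (2,5)
  next x-line at t=0.2656, next y-line at t=1.5800; Δt_x=1.1547, Δt_y=2.0000
    x: enter (3,5) at t=0.2656
    x: enter (4,5) at t=1.4203
    y: enter (4,4) at t=1.5800
    x: enter (5,4) at t=2.5750
    y: enter (5,3) at t=3.5800
    x: enter (6,3) at t=3.7297
    x: enter (7,3) at t=4.8844
    y: enter (7,2) at t=5.5800
    x: enter (8,2) at t=6.0391 ← occupied
  → r_3 = 6.0391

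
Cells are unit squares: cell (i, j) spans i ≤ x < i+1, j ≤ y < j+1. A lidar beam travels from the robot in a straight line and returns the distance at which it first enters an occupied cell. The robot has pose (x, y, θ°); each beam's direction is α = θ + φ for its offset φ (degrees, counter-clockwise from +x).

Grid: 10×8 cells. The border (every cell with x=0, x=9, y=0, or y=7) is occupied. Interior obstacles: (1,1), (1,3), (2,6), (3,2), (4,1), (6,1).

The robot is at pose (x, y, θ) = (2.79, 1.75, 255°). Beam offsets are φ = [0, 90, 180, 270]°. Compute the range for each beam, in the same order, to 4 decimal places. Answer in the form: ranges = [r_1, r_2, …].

ranges = [0.7765, 1.2527, 0.8114, 0.8179]

beam 1: φ=0°, α=255°
  direction (-0.2588, -0.9659); cell (2,1); t to first gridline: x 3.0523, y 0.7765 (then +3.8637 / +1.0353)
    (2,0) via y @ 0.7765  # hit
  → r_1 = 0.7765
beam 2: φ=90°, α=345°
  direction (0.9659, -0.2588); cell (2,1); t to first gridline: x 0.2174, y 2.8978 (then +1.0353 / +3.8637)
    (3,1) via x @ 0.2174
    (4,1) via x @ 1.2527  # hit
  → r_2 = 1.2527
beam 3: φ=180°, α=75°
  direction (0.2588, 0.9659); cell (2,1); t to first gridline: x 0.8114, y 0.2588 (then +3.8637 / +1.0353)
    (2,2) via y @ 0.2588
    (3,2) via x @ 0.8114  # hit
  → r_3 = 0.8114
beam 4: φ=270°, α=165°
  direction (-0.9659, 0.2588); cell (2,1); t to first gridline: x 0.8179, y 0.9659 (then +1.0353 / +3.8637)
    (1,1) via x @ 0.8179  # hit
  → r_4 = 0.8179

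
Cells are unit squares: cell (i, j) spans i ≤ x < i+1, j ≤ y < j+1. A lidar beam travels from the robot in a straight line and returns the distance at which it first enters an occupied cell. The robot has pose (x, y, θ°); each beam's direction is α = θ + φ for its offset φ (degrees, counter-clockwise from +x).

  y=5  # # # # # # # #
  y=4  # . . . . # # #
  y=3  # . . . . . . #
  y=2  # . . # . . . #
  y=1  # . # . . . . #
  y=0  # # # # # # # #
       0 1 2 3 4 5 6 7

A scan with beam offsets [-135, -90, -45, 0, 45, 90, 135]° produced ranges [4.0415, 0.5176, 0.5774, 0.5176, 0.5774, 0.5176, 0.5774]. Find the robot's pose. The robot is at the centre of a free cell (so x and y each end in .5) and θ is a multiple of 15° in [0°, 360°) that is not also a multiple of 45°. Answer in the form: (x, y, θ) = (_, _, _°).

Enumerate (i+0.5, j+0.5, θ) over the 20 free cells and 16 admissible headings. For each, cast all 7 beams and compare to the given ranges.
  (4.5, 4.5, 255°): beam 1 = 0.5774 ≠ 4.0415 ✗
  (2.5, 4.5, 165°): beam 1 = 1.0000 ≠ 4.0415 ✗
  (4.5, 3.5, 150°): beam 1 = 1.9319 ≠ 4.0415 ✗
  (4.5, 2.5, 75°): beam 1 = 1.7321 ≠ 4.0415 ✗
  …
  (3.5, 1.5, 165°): r_1=4.0415, r_2=0.5176, r_3=0.5774, r_4=0.5176, r_5=0.5774, r_6=0.5176, r_7=0.5774 — all match ✓
Unique over the lattice → pose = (3.5, 1.5, 165°).

(x, y, θ) = (3.5, 1.5, 165°)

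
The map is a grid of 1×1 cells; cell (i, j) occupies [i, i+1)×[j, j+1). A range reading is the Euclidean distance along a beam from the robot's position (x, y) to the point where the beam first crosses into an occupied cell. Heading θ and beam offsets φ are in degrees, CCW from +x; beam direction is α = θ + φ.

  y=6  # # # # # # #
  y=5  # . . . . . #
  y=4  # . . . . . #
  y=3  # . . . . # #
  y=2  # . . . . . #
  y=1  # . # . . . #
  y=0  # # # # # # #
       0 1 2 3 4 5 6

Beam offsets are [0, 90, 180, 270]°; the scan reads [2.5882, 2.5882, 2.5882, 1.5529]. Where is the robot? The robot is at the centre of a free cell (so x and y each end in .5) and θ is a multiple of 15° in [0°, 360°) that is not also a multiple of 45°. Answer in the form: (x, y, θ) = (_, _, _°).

Enumerate (i+0.5, j+0.5, θ) over the 23 free cells and 16 admissible headings. For each, cast all 4 beams and compare to the given ranges.
  (4.5, 3.5, 285°): beam 2 = 0.5176 ≠ 2.5882 ✗
  (4.5, 4.5, 330°): beam 1 = 1.0000 ≠ 2.5882 ✗
  (5.5, 2.5, 255°): beam 1 = 1.5529 ≠ 2.5882 ✗
  (2.5, 2.5, 15°): beam 2 = 3.6235 ≠ 2.5882 ✗
  (4.5, 5.5, 30°): beam 1 = 1.0000 ≠ 2.5882 ✗
  …
  (3.5, 3.5, 105°): r_1=2.5882, r_2=2.5882, r_3=2.5882, r_4=1.5529 — all match ✓
Only this pose fits every beam.

(x, y, θ) = (3.5, 3.5, 105°)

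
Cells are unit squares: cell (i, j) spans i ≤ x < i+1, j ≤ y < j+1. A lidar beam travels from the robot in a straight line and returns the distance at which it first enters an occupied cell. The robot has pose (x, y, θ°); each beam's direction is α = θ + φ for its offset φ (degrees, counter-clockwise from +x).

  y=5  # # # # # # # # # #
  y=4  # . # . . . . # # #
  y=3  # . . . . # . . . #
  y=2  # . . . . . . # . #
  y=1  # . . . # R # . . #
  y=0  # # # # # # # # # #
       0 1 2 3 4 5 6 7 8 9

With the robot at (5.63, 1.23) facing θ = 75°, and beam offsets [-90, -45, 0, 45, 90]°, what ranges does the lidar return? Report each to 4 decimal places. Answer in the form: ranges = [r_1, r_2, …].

ranges = [0.3831, 0.4272, 3.9030, 4.3532, 0.6522]

beam 1: φ=-90°, α=345°
  cosα=0.9659 sinα=-0.2588 | (5,1) | tMaxX 0.3831 tMaxY 0.8887 | tΔX 1.0353 tΔY 3.8637
    t=0.3831 [x] (6,1) — stop
  → r_1 = 0.3831
beam 2: φ=-45°, α=30°
  cosα=0.8660 sinα=0.5000 | (5,1) | tMaxX 0.4272 tMaxY 1.5400 | tΔX 1.1547 tΔY 2.0000
    t=0.4272 [x] (6,1) — stop
  → r_2 = 0.4272
beam 3: φ=0°, α=75°
  cosα=0.2588 sinα=0.9659 | (5,1) | tMaxX 1.4296 tMaxY 0.7972 | tΔX 3.8637 tΔY 1.0353
    t=0.7972 [y] (5,2)
    t=1.4296 [x] (6,2)
    t=1.8324 [y] (6,3)
    t=2.8677 [y] (6,4)
    t=3.9030 [y] (6,5) — stop
  → r_3 = 3.9030
beam 4: φ=45°, α=120°
  cosα=-0.5000 sinα=0.8660 | (5,1) | tMaxX 1.2600 tMaxY 0.8891 | tΔX 2.0000 tΔY 1.1547
    t=0.8891 [y] (5,2)
    t=1.2600 [x] (4,2)
    t=2.0438 [y] (4,3)
    t=3.1985 [y] (4,4)
    t=3.2600 [x] (3,4)
    t=4.3532 [y] (3,5) — stop
  → r_4 = 4.3532
beam 5: φ=90°, α=165°
  cosα=-0.9659 sinα=0.2588 | (5,1) | tMaxX 0.6522 tMaxY 2.9751 | tΔX 1.0353 tΔY 3.8637
    t=0.6522 [x] (4,1) — stop
  → r_5 = 0.6522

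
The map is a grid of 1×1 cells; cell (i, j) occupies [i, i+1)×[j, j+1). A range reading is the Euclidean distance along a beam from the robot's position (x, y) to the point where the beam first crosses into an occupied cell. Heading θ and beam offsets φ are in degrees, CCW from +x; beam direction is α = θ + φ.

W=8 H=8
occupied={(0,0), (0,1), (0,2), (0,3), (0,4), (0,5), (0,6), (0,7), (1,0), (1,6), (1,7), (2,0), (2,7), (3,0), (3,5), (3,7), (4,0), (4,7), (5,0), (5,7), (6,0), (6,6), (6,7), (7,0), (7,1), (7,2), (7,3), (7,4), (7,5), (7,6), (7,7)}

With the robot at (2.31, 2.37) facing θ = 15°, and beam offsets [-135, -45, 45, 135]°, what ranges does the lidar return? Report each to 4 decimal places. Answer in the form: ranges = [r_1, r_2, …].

ranges = [1.5819, 2.7400, 3.0369, 1.5127]

beam 1: φ=-135°, α=240°
  d=(-0.5000,-0.8660)  start (2,2)  tX=0.6200 tY=0.4272  stride 1/|dx|=2.0000 1/|dy|=1.1547
    cross y-line → (2,1), t=0.4272
    cross x-line → (1,1), t=0.6200
    cross y-line → (1,0), t=1.5819 (wall)
  → r_1 = 1.5819
beam 2: φ=-45°, α=330°
  d=(0.8660,-0.5000)  start (2,2)  tX=0.7967 tY=0.7400  stride 1/|dx|=1.1547 1/|dy|=2.0000
    cross y-line → (2,1), t=0.7400
    cross x-line → (3,1), t=0.7967
    cross x-line → (4,1), t=1.9514
    cross y-line → (4,0), t=2.7400 (wall)
  → r_2 = 2.7400
beam 3: φ=45°, α=60°
  d=(0.5000,0.8660)  start (2,2)  tX=1.3800 tY=0.7275  stride 1/|dx|=2.0000 1/|dy|=1.1547
    cross y-line → (2,3), t=0.7275
    cross x-line → (3,3), t=1.3800
    cross y-line → (3,4), t=1.8822
    cross y-line → (3,5), t=3.0369 (wall)
  → r_3 = 3.0369
beam 4: φ=135°, α=150°
  d=(-0.8660,0.5000)  start (2,2)  tX=0.3580 tY=1.2600  stride 1/|dx|=1.1547 1/|dy|=2.0000
    cross x-line → (1,2), t=0.3580
    cross y-line → (1,3), t=1.2600
    cross x-line → (0,3), t=1.5127 (wall)
  → r_4 = 1.5127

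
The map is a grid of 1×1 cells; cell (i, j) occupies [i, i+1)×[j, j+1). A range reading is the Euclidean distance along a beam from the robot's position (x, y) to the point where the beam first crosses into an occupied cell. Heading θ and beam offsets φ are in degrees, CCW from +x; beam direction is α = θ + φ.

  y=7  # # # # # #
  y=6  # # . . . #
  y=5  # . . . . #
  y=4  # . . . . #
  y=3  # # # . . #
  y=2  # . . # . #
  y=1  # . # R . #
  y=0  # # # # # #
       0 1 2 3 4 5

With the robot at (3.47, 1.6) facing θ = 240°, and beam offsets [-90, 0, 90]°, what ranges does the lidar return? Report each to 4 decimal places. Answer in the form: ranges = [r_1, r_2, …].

beam 1: φ=-90°, α=150°
  d=(-0.8660,0.5000)  start (3,1)  tX=0.5427 tY=0.8000  stride 1/|dx|=1.1547 1/|dy|=2.0000
    cross x-line → (2,1), t=0.5427 (wall)
  → r_1 = 0.5427
beam 2: φ=0°, α=240°
  d=(-0.5000,-0.8660)  start (3,1)  tX=0.9400 tY=0.6928  stride 1/|dx|=2.0000 1/|dy|=1.1547
    cross y-line → (3,0), t=0.6928 (wall)
  → r_2 = 0.6928
beam 3: φ=90°, α=330°
  d=(0.8660,-0.5000)  start (3,1)  tX=0.6120 tY=1.2000  stride 1/|dx|=1.1547 1/|dy|=2.0000
    cross x-line → (4,1), t=0.6120
    cross y-line → (4,0), t=1.2000 (wall)
  → r_3 = 1.2000

ranges = [0.5427, 0.6928, 1.2000]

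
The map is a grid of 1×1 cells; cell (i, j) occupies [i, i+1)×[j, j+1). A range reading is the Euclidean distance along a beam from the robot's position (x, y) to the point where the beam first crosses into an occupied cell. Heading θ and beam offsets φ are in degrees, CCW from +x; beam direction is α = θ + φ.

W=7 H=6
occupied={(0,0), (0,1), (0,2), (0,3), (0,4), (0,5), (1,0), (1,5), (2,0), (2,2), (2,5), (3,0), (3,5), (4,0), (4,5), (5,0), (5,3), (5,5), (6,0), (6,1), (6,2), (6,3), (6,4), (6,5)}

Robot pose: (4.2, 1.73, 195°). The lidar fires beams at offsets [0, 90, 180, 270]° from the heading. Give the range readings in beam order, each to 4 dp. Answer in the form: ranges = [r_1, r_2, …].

ranges = [2.8205, 0.7558, 1.8635, 3.3854]

beam 1: φ=0°, α=195°
  direction (-0.9659, -0.2588); cell (4,1); t to first gridline: x 0.2071, y 2.8205 (then +1.0353 / +3.8637)
    (3,1) via x @ 0.2071
    (2,1) via x @ 1.2423
    (1,1) via x @ 2.2776
    (1,0) via y @ 2.8205  # hit
  → r_1 = 2.8205
beam 2: φ=90°, α=285°
  direction (0.2588, -0.9659); cell (4,1); t to first gridline: x 3.0910, y 0.7558 (then +3.8637 / +1.0353)
    (4,0) via y @ 0.7558  # hit
  → r_2 = 0.7558
beam 3: φ=180°, α=15°
  direction (0.9659, 0.2588); cell (4,1); t to first gridline: x 0.8282, y 1.0432 (then +1.0353 / +3.8637)
    (5,1) via x @ 0.8282
    (5,2) via y @ 1.0432
    (6,2) via x @ 1.8635  # hit
  → r_3 = 1.8635
beam 4: φ=270°, α=105°
  direction (-0.2588, 0.9659); cell (4,1); t to first gridline: x 0.7727, y 0.2795 (then +3.8637 / +1.0353)
    (4,2) via y @ 0.2795
    (3,2) via x @ 0.7727
    (3,3) via y @ 1.3148
    (3,4) via y @ 2.3501
    (3,5) via y @ 3.3854  # hit
  → r_4 = 3.3854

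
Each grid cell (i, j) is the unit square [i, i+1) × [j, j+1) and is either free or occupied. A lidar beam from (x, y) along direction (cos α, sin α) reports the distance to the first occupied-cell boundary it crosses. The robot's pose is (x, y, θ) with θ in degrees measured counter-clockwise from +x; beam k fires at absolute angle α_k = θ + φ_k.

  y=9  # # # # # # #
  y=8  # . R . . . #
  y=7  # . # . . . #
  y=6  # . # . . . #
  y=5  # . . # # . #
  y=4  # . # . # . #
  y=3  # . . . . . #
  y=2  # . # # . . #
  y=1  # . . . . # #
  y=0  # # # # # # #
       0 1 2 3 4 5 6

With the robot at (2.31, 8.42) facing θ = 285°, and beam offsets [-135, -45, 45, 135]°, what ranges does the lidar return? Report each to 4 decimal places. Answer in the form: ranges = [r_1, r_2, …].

ranges = [1.1600, 0.4850, 4.2608, 0.6697]

beam 1: φ=-135°, α=150°
  cosα=-0.8660 sinα=0.5000 | (2,8) | tMaxX 0.3580 tMaxY 1.1600 | tΔX 1.1547 tΔY 2.0000
    t=0.3580 [x] (1,8)
    t=1.1600 [y] (1,9) — stop
  → r_1 = 1.1600
beam 2: φ=-45°, α=240°
  cosα=-0.5000 sinα=-0.8660 | (2,8) | tMaxX 0.6200 tMaxY 0.4850 | tΔX 2.0000 tΔY 1.1547
    t=0.4850 [y] (2,7) — stop
  → r_2 = 0.4850
beam 3: φ=45°, α=330°
  cosα=0.8660 sinα=-0.5000 | (2,8) | tMaxX 0.7967 tMaxY 0.8400 | tΔX 1.1547 tΔY 2.0000
    t=0.7967 [x] (3,8)
    t=0.8400 [y] (3,7)
    t=1.9514 [x] (4,7)
    t=2.8400 [y] (4,6)
    t=3.1061 [x] (5,6)
    t=4.2608 [x] (6,6) — stop
  → r_3 = 4.2608
beam 4: φ=135°, α=60°
  cosα=0.5000 sinα=0.8660 | (2,8) | tMaxX 1.3800 tMaxY 0.6697 | tΔX 2.0000 tΔY 1.1547
    t=0.6697 [y] (2,9) — stop
  → r_4 = 0.6697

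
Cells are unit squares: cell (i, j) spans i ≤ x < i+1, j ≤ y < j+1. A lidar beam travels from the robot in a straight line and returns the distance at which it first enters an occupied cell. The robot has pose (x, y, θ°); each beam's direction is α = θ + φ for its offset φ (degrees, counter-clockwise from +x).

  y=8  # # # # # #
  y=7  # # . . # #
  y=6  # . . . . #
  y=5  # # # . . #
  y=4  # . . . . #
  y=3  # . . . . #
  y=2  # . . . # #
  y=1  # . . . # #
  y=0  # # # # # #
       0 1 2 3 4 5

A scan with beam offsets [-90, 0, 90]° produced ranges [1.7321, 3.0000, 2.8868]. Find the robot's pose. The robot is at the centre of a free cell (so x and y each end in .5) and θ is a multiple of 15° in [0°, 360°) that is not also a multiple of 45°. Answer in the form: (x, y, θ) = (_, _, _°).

Enumerate (i+0.5, j+0.5, θ) over the 22 free cells and 16 admissible headings. For each, cast all 3 beams and compare to the given ranges.
  (1.5, 4.5, 165°): beam 1 = 0.5176 ≠ 1.7321 ✗
  (3.5, 4.5, 30°): beam 2 = 1.7321 ≠ 3.0000 ✗
  (2.5, 2.5, 150°): beam 1 = 5.0000 ≠ 1.7321 ✗
  (3.5, 2.5, 300°): beam 1 = 2.8868 ≠ 1.7321 ✗
  …
  (2.5, 4.5, 300°): r_1=1.7321, r_2=3.0000, r_3=2.8868 — all match ✓
No second candidate reproduces the full scan.

(x, y, θ) = (2.5, 4.5, 300°)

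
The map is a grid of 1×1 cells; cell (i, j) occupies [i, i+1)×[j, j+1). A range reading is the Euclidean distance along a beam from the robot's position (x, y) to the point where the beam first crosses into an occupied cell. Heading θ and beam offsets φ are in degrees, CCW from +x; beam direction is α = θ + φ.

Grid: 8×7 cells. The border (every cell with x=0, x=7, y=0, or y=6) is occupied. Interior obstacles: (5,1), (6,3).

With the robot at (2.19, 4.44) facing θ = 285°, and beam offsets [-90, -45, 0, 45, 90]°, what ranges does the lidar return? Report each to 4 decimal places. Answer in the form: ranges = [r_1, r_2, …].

ranges = [1.2320, 2.3800, 3.5614, 5.5541, 4.9797]

beam 1: φ=-90°, α=195°
  d=(-0.9659,-0.2588)  start (2,4)  tX=0.1967 tY=1.7000  stride 1/|dx|=1.0353 1/|dy|=3.8637
    cross x-line → (1,4), t=0.1967
    cross x-line → (0,4), t=1.2320 (wall)
  → r_1 = 1.2320
beam 2: φ=-45°, α=240°
  d=(-0.5000,-0.8660)  start (2,4)  tX=0.3800 tY=0.5081  stride 1/|dx|=2.0000 1/|dy|=1.1547
    cross x-line → (1,4), t=0.3800
    cross y-line → (1,3), t=0.5081
    cross y-line → (1,2), t=1.6628
    cross x-line → (0,2), t=2.3800 (wall)
  → r_2 = 2.3800
beam 3: φ=0°, α=285°
  d=(0.2588,-0.9659)  start (2,4)  tX=3.1296 tY=0.4555  stride 1/|dx|=3.8637 1/|dy|=1.0353
    cross y-line → (2,3), t=0.4555
    cross y-line → (2,2), t=1.4908
    cross y-line → (2,1), t=2.5261
    cross x-line → (3,1), t=3.1296
    cross y-line → (3,0), t=3.5614 (wall)
  → r_3 = 3.5614
beam 4: φ=45°, α=330°
  d=(0.8660,-0.5000)  start (2,4)  tX=0.9353 tY=0.8800  stride 1/|dx|=1.1547 1/|dy|=2.0000
    cross y-line → (2,3), t=0.8800
    cross x-line → (3,3), t=0.9353
    cross x-line → (4,3), t=2.0900
    cross y-line → (4,2), t=2.8800
    cross x-line → (5,2), t=3.2447
    cross x-line → (6,2), t=4.3994
    cross y-line → (6,1), t=4.8800
    cross x-line → (7,1), t=5.5541 (wall)
  → r_4 = 5.5541
beam 5: φ=90°, α=15°
  d=(0.9659,0.2588)  start (2,4)  tX=0.8386 tY=2.1637  stride 1/|dx|=1.0353 1/|dy|=3.8637
    cross x-line → (3,4), t=0.8386
    cross x-line → (4,4), t=1.8738
    cross y-line → (4,5), t=2.1637
    cross x-line → (5,5), t=2.9091
    cross x-line → (6,5), t=3.9444
    cross x-line → (7,5), t=4.9797 (wall)
  → r_5 = 4.9797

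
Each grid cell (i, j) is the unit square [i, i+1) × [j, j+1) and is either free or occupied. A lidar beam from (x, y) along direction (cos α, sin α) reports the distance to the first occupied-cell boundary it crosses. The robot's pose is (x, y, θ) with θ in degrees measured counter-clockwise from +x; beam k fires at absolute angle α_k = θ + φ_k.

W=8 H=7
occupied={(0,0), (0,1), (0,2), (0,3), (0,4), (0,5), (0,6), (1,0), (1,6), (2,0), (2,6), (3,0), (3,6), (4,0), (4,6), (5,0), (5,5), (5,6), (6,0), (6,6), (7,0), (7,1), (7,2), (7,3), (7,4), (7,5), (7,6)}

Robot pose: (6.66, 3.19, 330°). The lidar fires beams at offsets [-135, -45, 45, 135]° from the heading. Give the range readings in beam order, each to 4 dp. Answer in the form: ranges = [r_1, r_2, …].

ranges = [5.8597, 1.3137, 0.3520, 2.5500]

beam 1: φ=-135°, α=195°
  direction (-0.9659, -0.2588); cell (6,3); t to first gridline: x 0.6833, y 0.7341 (then +1.0353 / +3.8637)
    (5,3) via x @ 0.6833
    (5,2) via y @ 0.7341
    (4,2) via x @ 1.7186
    (3,2) via x @ 2.7538
    (2,2) via x @ 3.7891
    (2,1) via y @ 4.5978
    (1,1) via x @ 4.8244
    (0,1) via x @ 5.8597  # hit
  → r_1 = 5.8597
beam 2: φ=-45°, α=285°
  direction (0.2588, -0.9659); cell (6,3); t to first gridline: x 1.3137, y 0.1967 (then +3.8637 / +1.0353)
    (6,2) via y @ 0.1967
    (6,1) via y @ 1.2320
    (7,1) via x @ 1.3137  # hit
  → r_2 = 1.3137
beam 3: φ=45°, α=15°
  direction (0.9659, 0.2588); cell (6,3); t to first gridline: x 0.3520, y 3.1296 (then +1.0353 / +3.8637)
    (7,3) via x @ 0.3520  # hit
  → r_3 = 0.3520
beam 4: φ=135°, α=105°
  direction (-0.2588, 0.9659); cell (6,3); t to first gridline: x 2.5500, y 0.8386 (then +3.8637 / +1.0353)
    (6,4) via y @ 0.8386
    (6,5) via y @ 1.8738
    (5,5) via x @ 2.5500  # hit
  → r_4 = 2.5500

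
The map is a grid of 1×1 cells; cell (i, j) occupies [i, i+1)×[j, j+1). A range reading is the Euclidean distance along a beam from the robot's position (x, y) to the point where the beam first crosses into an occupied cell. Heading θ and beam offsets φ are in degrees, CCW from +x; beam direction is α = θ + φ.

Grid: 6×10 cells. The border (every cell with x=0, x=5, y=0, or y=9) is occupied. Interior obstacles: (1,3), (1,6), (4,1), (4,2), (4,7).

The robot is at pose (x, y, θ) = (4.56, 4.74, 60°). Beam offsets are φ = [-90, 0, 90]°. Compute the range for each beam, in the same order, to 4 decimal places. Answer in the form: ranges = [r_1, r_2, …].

beam 1: φ=-90°, α=330°
  dir = (cos 330°, sin 330°) = (0.8660, -0.5000); from cell (4,4)
  next x-line at t=0.5081, next y-line at t=1.4800; Δt_x=1.1547, Δt_y=2.0000
    x: enter (5,4) at t=0.5081 ← occupied
  → r_1 = 0.5081
beam 2: φ=0°, α=60°
  dir = (cos 60°, sin 60°) = (0.5000, 0.8660); from cell (4,4)
  next x-line at t=0.8800, next y-line at t=0.3002; Δt_x=2.0000, Δt_y=1.1547
    y: enter (4,5) at t=0.3002
    x: enter (5,5) at t=0.8800 ← occupied
  → r_2 = 0.8800
beam 3: φ=90°, α=150°
  dir = (cos 150°, sin 150°) = (-0.8660, 0.5000); from cell (4,4)
  next x-line at t=0.6466, next y-line at t=0.5200; Δt_x=1.1547, Δt_y=2.0000
    y: enter (4,5) at t=0.5200
    x: enter (3,5) at t=0.6466
    x: enter (2,5) at t=1.8013
    y: enter (2,6) at t=2.5200
    x: enter (1,6) at t=2.9560 ← occupied
  → r_3 = 2.9560

ranges = [0.5081, 0.8800, 2.9560]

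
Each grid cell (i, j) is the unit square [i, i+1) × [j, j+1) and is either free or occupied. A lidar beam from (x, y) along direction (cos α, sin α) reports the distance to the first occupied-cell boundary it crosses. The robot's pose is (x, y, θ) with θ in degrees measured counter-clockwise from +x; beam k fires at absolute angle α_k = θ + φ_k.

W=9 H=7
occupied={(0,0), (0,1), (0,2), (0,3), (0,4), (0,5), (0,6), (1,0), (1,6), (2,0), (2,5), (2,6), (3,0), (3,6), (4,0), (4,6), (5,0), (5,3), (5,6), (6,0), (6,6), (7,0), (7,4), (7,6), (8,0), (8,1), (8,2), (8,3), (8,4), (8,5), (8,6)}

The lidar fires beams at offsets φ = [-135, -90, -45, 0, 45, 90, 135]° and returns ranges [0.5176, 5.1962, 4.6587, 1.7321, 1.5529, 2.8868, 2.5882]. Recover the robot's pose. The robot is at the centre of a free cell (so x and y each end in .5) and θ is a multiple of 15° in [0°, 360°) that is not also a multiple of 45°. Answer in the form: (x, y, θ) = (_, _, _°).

The pose lattice has 32·16 = 512 candidates. Test each by forward raycasting.
  (7.5, 5.5, 210°): beam 2 = 0.5774 ≠ 5.1962 ✗
  (3.5, 4.5, 150°): beam 1 = 4.6587 ≠ 0.5176 ✗
  (5.5, 1.5, 300°): beam 1 = 4.6587 ≠ 0.5176 ✗
  (7.5, 2.5, 30°): beam 1 = 1.5529 ≠ 0.5176 ✗
  …
  (5.5, 2.5, 240°): r_1=0.5176, r_2=5.1962, r_3=4.6587, r_4=1.7321, r_5=1.5529, r_6=2.8868, r_7=2.5882 — all match ✓
Only this pose fits every beam.

(x, y, θ) = (5.5, 2.5, 240°)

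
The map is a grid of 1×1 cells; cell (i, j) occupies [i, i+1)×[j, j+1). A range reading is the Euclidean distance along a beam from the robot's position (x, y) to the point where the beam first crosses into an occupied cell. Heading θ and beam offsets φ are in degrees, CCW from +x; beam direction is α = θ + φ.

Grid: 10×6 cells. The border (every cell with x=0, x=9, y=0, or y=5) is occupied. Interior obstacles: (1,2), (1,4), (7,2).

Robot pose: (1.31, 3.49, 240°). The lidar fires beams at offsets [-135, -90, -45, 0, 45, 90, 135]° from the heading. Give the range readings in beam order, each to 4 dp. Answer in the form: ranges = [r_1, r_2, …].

beam 1: φ=-135°, α=105°
  dir = (cos 105°, sin 105°) = (-0.2588, 0.9659); from cell (1,3)
  next x-line at t=1.1977, next y-line at t=0.5280; Δt_x=3.8637, Δt_y=1.0353
    y: enter (1,4) at t=0.5280 ← occupied
  → r_1 = 0.5280
beam 2: φ=-90°, α=150°
  dir = (cos 150°, sin 150°) = (-0.8660, 0.5000); from cell (1,3)
  next x-line at t=0.3580, next y-line at t=1.0200; Δt_x=1.1547, Δt_y=2.0000
    x: enter (0,3) at t=0.3580 ← occupied
  → r_2 = 0.3580
beam 3: φ=-45°, α=195°
  dir = (cos 195°, sin 195°) = (-0.9659, -0.2588); from cell (1,3)
  next x-line at t=0.3209, next y-line at t=1.8932; Δt_x=1.0353, Δt_y=3.8637
    x: enter (0,3) at t=0.3209 ← occupied
  → r_3 = 0.3209
beam 4: φ=0°, α=240°
  dir = (cos 240°, sin 240°) = (-0.5000, -0.8660); from cell (1,3)
  next x-line at t=0.6200, next y-line at t=0.5658; Δt_x=2.0000, Δt_y=1.1547
    y: enter (1,2) at t=0.5658 ← occupied
  → r_4 = 0.5658
beam 5: φ=45°, α=285°
  dir = (cos 285°, sin 285°) = (0.2588, -0.9659); from cell (1,3)
  next x-line at t=2.6660, next y-line at t=0.5073; Δt_x=3.8637, Δt_y=1.0353
    y: enter (1,2) at t=0.5073 ← occupied
  → r_5 = 0.5073
beam 6: φ=90°, α=330°
  dir = (cos 330°, sin 330°) = (0.8660, -0.5000); from cell (1,3)
  next x-line at t=0.7967, next y-line at t=0.9800; Δt_x=1.1547, Δt_y=2.0000
    x: enter (2,3) at t=0.7967
    y: enter (2,2) at t=0.9800
    x: enter (3,2) at t=1.9514
    y: enter (3,1) at t=2.9800
    x: enter (4,1) at t=3.1061
    x: enter (5,1) at t=4.2608
    y: enter (5,0) at t=4.9800 ← occupied
  → r_6 = 4.9800
beam 7: φ=135°, α=15°
  dir = (cos 15°, sin 15°) = (0.9659, 0.2588); from cell (1,3)
  next x-line at t=0.7143, next y-line at t=1.9705; Δt_x=1.0353, Δt_y=3.8637
    x: enter (2,3) at t=0.7143
    x: enter (3,3) at t=1.7496
    y: enter (3,4) at t=1.9705
    x: enter (4,4) at t=2.7849
    x: enter (5,4) at t=3.8202
    x: enter (6,4) at t=4.8554
    y: enter (6,5) at t=5.8342 ← occupied
  → r_7 = 5.8342

ranges = [0.5280, 0.3580, 0.3209, 0.5658, 0.5073, 4.9800, 5.8342]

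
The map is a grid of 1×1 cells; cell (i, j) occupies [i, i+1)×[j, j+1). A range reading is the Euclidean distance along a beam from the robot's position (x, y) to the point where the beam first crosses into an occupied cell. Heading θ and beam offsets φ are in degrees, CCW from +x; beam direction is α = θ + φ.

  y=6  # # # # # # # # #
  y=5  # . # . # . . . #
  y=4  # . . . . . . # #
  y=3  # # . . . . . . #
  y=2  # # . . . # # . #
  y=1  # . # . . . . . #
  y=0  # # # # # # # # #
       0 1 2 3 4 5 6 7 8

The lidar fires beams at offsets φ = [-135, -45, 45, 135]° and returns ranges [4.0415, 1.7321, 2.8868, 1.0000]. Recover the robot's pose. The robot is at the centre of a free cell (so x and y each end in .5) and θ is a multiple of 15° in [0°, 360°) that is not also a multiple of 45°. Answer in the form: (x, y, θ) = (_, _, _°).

(x, y, θ) = (5.5, 4.5, 345°)

The pose lattice has 27·16 = 432 candidates. Test each by forward raycasting.
  (3.5, 4.5, 30°): beam 1 = 2.5882 ≠ 4.0415 ✗
  (1.5, 1.5, 255°): beam 1 = 0.5774 ≠ 4.0415 ✗
  (1.5, 4.5, 15°): beam 1 = 0.5774 ≠ 4.0415 ✗
  (2.5, 2.5, 105°): beam 1 = 3.0000 ≠ 4.0415 ✗
  …
  (5.5, 4.5, 345°): r_1=4.0415, r_2=1.7321, r_3=2.8868, r_4=1.0000 — all match ✓
No second candidate reproduces the full scan.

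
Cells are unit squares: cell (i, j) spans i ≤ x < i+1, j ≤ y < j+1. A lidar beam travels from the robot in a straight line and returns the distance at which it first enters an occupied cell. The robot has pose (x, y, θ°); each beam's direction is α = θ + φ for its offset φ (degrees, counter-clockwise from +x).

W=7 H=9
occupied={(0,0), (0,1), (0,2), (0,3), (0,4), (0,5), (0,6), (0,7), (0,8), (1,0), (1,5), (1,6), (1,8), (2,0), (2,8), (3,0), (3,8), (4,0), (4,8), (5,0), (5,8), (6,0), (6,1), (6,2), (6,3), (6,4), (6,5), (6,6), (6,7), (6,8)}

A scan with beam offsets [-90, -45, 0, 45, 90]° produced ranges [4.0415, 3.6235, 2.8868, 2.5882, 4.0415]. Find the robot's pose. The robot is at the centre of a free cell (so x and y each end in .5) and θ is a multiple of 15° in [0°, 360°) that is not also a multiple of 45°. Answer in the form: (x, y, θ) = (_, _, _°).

(x, y, θ) = (3.5, 4.5, 330°)

Candidates: 33 free-cell centres × 16 headings = 528 poses. Raycast each; keep the one whose scan matches to 4 dp.
  (2.5, 3.5, 300°): beam 1 = 1.7321 ≠ 4.0415 ✗
  (4.5, 5.5, 150°): beam 1 = 2.8868 ≠ 4.0415 ✗
  (3.5, 3.5, 285°): beam 1 = 2.5882 ≠ 4.0415 ✗
  (4.5, 2.5, 15°): beam 1 = 1.5529 ≠ 4.0415 ✗
  …
  (3.5, 4.5, 330°): r_1=4.0415, r_2=3.6235, r_3=2.8868, r_4=2.5882, r_5=4.0415 — all match ✓
Only this pose fits every beam.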